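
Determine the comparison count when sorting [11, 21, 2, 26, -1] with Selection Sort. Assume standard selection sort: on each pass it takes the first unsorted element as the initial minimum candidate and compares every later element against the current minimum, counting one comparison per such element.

Pass 1: scan indices 1..4 for the minimum = 4 comparison(s); min is -1, place at index 0 -> [-1, 21, 2, 26, 11]
Pass 2: scan indices 2..4 for the minimum = 3 comparison(s); min is 2, place at index 1 -> [-1, 2, 21, 26, 11]
Pass 3: scan indices 3..4 for the minimum = 2 comparison(s); min is 11, place at index 2 -> [-1, 2, 11, 26, 21]
Pass 4: scan indices 4..4 for the minimum = 1 comparison(s); min is 21, place at index 3 -> [-1, 2, 11, 21, 26]
Selection sort always scans the whole unsorted suffix, so the count is (n-1) + (n-2) + ... + 1 = n(n-1)/2 = 5*4/2 = 10 regardless of the input order.
Total comparisons: 4 + 3 + 2 + 1 = 10


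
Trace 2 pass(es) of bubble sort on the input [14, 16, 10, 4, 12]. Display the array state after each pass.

After pass 1: [14, 10, 4, 12, 16] (3 swaps)
After pass 2: [10, 4, 12, 14, 16] (3 swaps)
Total swaps: 6


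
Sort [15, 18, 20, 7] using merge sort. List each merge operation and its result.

Divide and conquer:
  Merge [15] + [18] -> [15, 18]
  Merge [20] + [7] -> [7, 20]
  Merge [15, 18] + [7, 20] -> [7, 15, 18, 20]


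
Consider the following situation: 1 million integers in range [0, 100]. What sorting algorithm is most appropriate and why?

Best choice: Counting sort
Reason: O(n + k) where k=100 is small; linear time beats O(n log n)


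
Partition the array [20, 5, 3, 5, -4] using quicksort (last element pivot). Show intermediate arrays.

Partition 1: pivot=-4 at index 0 -> [-4, 5, 3, 5, 20]
Partition 2: pivot=20 at index 4 -> [-4, 5, 3, 5, 20]
Partition 3: pivot=5 at index 3 -> [-4, 5, 3, 5, 20]
Partition 4: pivot=3 at index 1 -> [-4, 3, 5, 5, 20]


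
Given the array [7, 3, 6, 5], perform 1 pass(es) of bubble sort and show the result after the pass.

After pass 1: [3, 6, 5, 7] (3 swaps)
Total swaps: 3


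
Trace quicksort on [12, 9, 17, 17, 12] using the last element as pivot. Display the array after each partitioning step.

Partition 1: pivot=12 at index 2 -> [12, 9, 12, 17, 17]
Partition 2: pivot=9 at index 0 -> [9, 12, 12, 17, 17]
Partition 3: pivot=17 at index 4 -> [9, 12, 12, 17, 17]


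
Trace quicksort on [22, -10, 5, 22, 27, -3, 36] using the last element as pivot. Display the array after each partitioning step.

Partition 1: pivot=36 at index 6 -> [22, -10, 5, 22, 27, -3, 36]
Partition 2: pivot=-3 at index 1 -> [-10, -3, 5, 22, 27, 22, 36]
Partition 3: pivot=22 at index 4 -> [-10, -3, 5, 22, 22, 27, 36]
Partition 4: pivot=22 at index 3 -> [-10, -3, 5, 22, 22, 27, 36]


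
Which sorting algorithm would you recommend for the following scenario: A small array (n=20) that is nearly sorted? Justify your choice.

Best choice: Insertion sort
Reason: Insertion sort is O(n) for nearly sorted arrays and has low overhead


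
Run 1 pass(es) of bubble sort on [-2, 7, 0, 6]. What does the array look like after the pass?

After pass 1: [-2, 0, 6, 7] (2 swaps)
Total swaps: 2


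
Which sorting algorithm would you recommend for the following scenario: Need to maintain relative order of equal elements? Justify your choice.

Best choice: Merge sort or Insertion sort
Reason: Both are stable; quicksort and heapsort are not stable


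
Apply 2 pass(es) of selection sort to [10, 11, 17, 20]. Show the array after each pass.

Pass 1: Select minimum 10 at index 0, swap -> [10, 11, 17, 20]
Pass 2: Select minimum 11 at index 1, swap -> [10, 11, 17, 20]


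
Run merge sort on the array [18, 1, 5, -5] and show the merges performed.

Divide and conquer:
  Merge [18] + [1] -> [1, 18]
  Merge [5] + [-5] -> [-5, 5]
  Merge [1, 18] + [-5, 5] -> [-5, 1, 5, 18]


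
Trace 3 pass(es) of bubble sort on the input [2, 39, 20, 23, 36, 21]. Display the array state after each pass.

After pass 1: [2, 20, 23, 36, 21, 39] (4 swaps)
After pass 2: [2, 20, 23, 21, 36, 39] (1 swaps)
After pass 3: [2, 20, 21, 23, 36, 39] (1 swaps)
Total swaps: 6


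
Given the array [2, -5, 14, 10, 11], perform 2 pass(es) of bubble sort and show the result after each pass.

After pass 1: [-5, 2, 10, 11, 14] (3 swaps)
After pass 2: [-5, 2, 10, 11, 14] (0 swaps)
Total swaps: 3


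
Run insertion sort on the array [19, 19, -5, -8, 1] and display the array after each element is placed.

First element 19 is already 'sorted'
Insert 19: shifted 0 elements -> [19, 19, -5, -8, 1]
Insert -5: shifted 2 elements -> [-5, 19, 19, -8, 1]
Insert -8: shifted 3 elements -> [-8, -5, 19, 19, 1]
Insert 1: shifted 2 elements -> [-8, -5, 1, 19, 19]


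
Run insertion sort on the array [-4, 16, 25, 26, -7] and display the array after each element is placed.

First element -4 is already 'sorted'
Insert 16: shifted 0 elements -> [-4, 16, 25, 26, -7]
Insert 25: shifted 0 elements -> [-4, 16, 25, 26, -7]
Insert 26: shifted 0 elements -> [-4, 16, 25, 26, -7]
Insert -7: shifted 4 elements -> [-7, -4, 16, 25, 26]


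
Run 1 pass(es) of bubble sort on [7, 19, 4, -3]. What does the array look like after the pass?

After pass 1: [7, 4, -3, 19] (2 swaps)
Total swaps: 2


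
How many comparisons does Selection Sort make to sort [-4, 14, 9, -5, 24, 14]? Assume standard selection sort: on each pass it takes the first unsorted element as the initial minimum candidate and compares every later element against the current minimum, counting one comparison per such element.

Pass 1: scan indices 1..5 for the minimum = 5 comparison(s); min is -5, place at index 0 -> [-5, 14, 9, -4, 24, 14]
Pass 2: scan indices 2..5 for the minimum = 4 comparison(s); min is -4, place at index 1 -> [-5, -4, 9, 14, 24, 14]
Pass 3: scan indices 3..5 for the minimum = 3 comparison(s); min is 9, place at index 2 -> [-5, -4, 9, 14, 24, 14]
Pass 4: scan indices 4..5 for the minimum = 2 comparison(s); min is 14, place at index 3 -> [-5, -4, 9, 14, 24, 14]
Pass 5: scan indices 5..5 for the minimum = 1 comparison(s); min is 14, place at index 4 -> [-5, -4, 9, 14, 14, 24]
Selection sort always scans the whole unsorted suffix, so the count is (n-1) + (n-2) + ... + 1 = n(n-1)/2 = 6*5/2 = 15 regardless of the input order.
Total comparisons: 5 + 4 + 3 + 2 + 1 = 15


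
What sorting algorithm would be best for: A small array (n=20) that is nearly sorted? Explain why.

Best choice: Insertion sort
Reason: Insertion sort is O(n) for nearly sorted arrays and has low overhead


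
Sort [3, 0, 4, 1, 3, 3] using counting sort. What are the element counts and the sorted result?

Count array: [1, 1, 0, 3, 1]
(count[i] = number of elements equal to i)
Cumulative count: [1, 2, 2, 5, 6]
Sorted: [0, 1, 3, 3, 3, 4]


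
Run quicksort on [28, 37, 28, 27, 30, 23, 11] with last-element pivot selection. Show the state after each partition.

Partition 1: pivot=11 at index 0 -> [11, 37, 28, 27, 30, 23, 28]
Partition 2: pivot=28 at index 4 -> [11, 28, 27, 23, 28, 37, 30]
Partition 3: pivot=23 at index 1 -> [11, 23, 27, 28, 28, 37, 30]
Partition 4: pivot=28 at index 3 -> [11, 23, 27, 28, 28, 37, 30]
Partition 5: pivot=30 at index 5 -> [11, 23, 27, 28, 28, 30, 37]


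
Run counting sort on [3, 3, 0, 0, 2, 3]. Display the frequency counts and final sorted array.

Count array: [2, 0, 1, 3]
(count[i] = number of elements equal to i)
Cumulative count: [2, 2, 3, 6]
Sorted: [0, 0, 2, 3, 3, 3]


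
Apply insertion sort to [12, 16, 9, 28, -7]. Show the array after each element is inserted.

First element 12 is already 'sorted'
Insert 16: shifted 0 elements -> [12, 16, 9, 28, -7]
Insert 9: shifted 2 elements -> [9, 12, 16, 28, -7]
Insert 28: shifted 0 elements -> [9, 12, 16, 28, -7]
Insert -7: shifted 4 elements -> [-7, 9, 12, 16, 28]


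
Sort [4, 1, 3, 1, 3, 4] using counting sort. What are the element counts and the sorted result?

Count array: [0, 2, 0, 2, 2]
(count[i] = number of elements equal to i)
Cumulative count: [0, 2, 2, 4, 6]
Sorted: [1, 1, 3, 3, 4, 4]


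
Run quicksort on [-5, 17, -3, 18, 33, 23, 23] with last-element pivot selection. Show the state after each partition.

Partition 1: pivot=23 at index 5 -> [-5, 17, -3, 18, 23, 23, 33]
Partition 2: pivot=23 at index 4 -> [-5, 17, -3, 18, 23, 23, 33]
Partition 3: pivot=18 at index 3 -> [-5, 17, -3, 18, 23, 23, 33]
Partition 4: pivot=-3 at index 1 -> [-5, -3, 17, 18, 23, 23, 33]


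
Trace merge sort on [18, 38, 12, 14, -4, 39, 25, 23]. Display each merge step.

Divide and conquer:
  Merge [18] + [38] -> [18, 38]
  Merge [12] + [14] -> [12, 14]
  Merge [18, 38] + [12, 14] -> [12, 14, 18, 38]
  Merge [-4] + [39] -> [-4, 39]
  Merge [25] + [23] -> [23, 25]
  Merge [-4, 39] + [23, 25] -> [-4, 23, 25, 39]
  Merge [12, 14, 18, 38] + [-4, 23, 25, 39] -> [-4, 12, 14, 18, 23, 25, 38, 39]


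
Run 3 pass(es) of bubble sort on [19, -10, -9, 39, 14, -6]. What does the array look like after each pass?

After pass 1: [-10, -9, 19, 14, -6, 39] (4 swaps)
After pass 2: [-10, -9, 14, -6, 19, 39] (2 swaps)
After pass 3: [-10, -9, -6, 14, 19, 39] (1 swaps)
Total swaps: 7


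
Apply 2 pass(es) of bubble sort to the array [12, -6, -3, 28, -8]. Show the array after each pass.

After pass 1: [-6, -3, 12, -8, 28] (3 swaps)
After pass 2: [-6, -3, -8, 12, 28] (1 swaps)
Total swaps: 4


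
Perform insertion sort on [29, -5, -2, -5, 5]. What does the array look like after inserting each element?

First element 29 is already 'sorted'
Insert -5: shifted 1 elements -> [-5, 29, -2, -5, 5]
Insert -2: shifted 1 elements -> [-5, -2, 29, -5, 5]
Insert -5: shifted 2 elements -> [-5, -5, -2, 29, 5]
Insert 5: shifted 1 elements -> [-5, -5, -2, 5, 29]


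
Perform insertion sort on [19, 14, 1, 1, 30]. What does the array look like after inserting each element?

First element 19 is already 'sorted'
Insert 14: shifted 1 elements -> [14, 19, 1, 1, 30]
Insert 1: shifted 2 elements -> [1, 14, 19, 1, 30]
Insert 1: shifted 2 elements -> [1, 1, 14, 19, 30]
Insert 30: shifted 0 elements -> [1, 1, 14, 19, 30]


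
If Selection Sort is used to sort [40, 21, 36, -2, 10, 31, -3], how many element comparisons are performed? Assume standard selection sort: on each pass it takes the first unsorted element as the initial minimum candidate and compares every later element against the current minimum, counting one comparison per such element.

Pass 1: scan indices 1..6 for the minimum = 6 comparison(s); min is -3, place at index 0 -> [-3, 21, 36, -2, 10, 31, 40]
Pass 2: scan indices 2..6 for the minimum = 5 comparison(s); min is -2, place at index 1 -> [-3, -2, 36, 21, 10, 31, 40]
Pass 3: scan indices 3..6 for the minimum = 4 comparison(s); min is 10, place at index 2 -> [-3, -2, 10, 21, 36, 31, 40]
Pass 4: scan indices 4..6 for the minimum = 3 comparison(s); min is 21, place at index 3 -> [-3, -2, 10, 21, 36, 31, 40]
Pass 5: scan indices 5..6 for the minimum = 2 comparison(s); min is 31, place at index 4 -> [-3, -2, 10, 21, 31, 36, 40]
Pass 6: scan indices 6..6 for the minimum = 1 comparison(s); min is 36, place at index 5 -> [-3, -2, 10, 21, 31, 36, 40]
Selection sort always scans the whole unsorted suffix, so the count is (n-1) + (n-2) + ... + 1 = n(n-1)/2 = 7*6/2 = 21 regardless of the input order.
Total comparisons: 6 + 5 + 4 + 3 + 2 + 1 = 21


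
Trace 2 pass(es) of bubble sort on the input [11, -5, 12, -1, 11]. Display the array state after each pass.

After pass 1: [-5, 11, -1, 11, 12] (3 swaps)
After pass 2: [-5, -1, 11, 11, 12] (1 swaps)
Total swaps: 4


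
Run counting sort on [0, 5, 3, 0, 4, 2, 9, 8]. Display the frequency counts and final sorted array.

Count array: [2, 0, 1, 1, 1, 1, 0, 0, 1, 1]
(count[i] = number of elements equal to i)
Cumulative count: [2, 2, 3, 4, 5, 6, 6, 6, 7, 8]
Sorted: [0, 0, 2, 3, 4, 5, 8, 9]


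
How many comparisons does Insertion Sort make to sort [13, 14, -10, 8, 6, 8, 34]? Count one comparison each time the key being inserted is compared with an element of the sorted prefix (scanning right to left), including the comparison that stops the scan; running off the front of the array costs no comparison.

Insert 14: 13 <= 14 (stop) = 1 comparison(s) -> [13, 14, -10, 8, 6, 8, 34]
Insert -10: 14 > -10 (shift), 13 > -10 (shift), reached front = 2 comparison(s) -> [-10, 13, 14, 8, 6, 8, 34]
Insert 8: 14 > 8 (shift), 13 > 8 (shift), -10 <= 8 (stop) = 3 comparison(s) -> [-10, 8, 13, 14, 6, 8, 34]
Insert 6: 14 > 6 (shift), 13 > 6 (shift), 8 > 6 (shift), -10 <= 6 (stop) = 4 comparison(s) -> [-10, 6, 8, 13, 14, 8, 34]
Insert 8: 14 > 8 (shift), 13 > 8 (shift), 8 <= 8 (stop) = 3 comparison(s) -> [-10, 6, 8, 8, 13, 14, 34]
Insert 34: 14 <= 34 (stop) = 1 comparison(s) -> [-10, 6, 8, 8, 13, 14, 34]
Total comparisons: 1 + 2 + 3 + 4 + 3 + 1 = 14


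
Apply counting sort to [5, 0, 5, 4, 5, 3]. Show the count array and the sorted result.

Count array: [1, 0, 0, 1, 1, 3]
(count[i] = number of elements equal to i)
Cumulative count: [1, 1, 1, 2, 3, 6]
Sorted: [0, 3, 4, 5, 5, 5]


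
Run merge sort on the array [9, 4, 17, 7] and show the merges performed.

Divide and conquer:
  Merge [9] + [4] -> [4, 9]
  Merge [17] + [7] -> [7, 17]
  Merge [4, 9] + [7, 17] -> [4, 7, 9, 17]


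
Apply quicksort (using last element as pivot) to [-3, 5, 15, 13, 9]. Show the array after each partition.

Partition 1: pivot=9 at index 2 -> [-3, 5, 9, 13, 15]
Partition 2: pivot=5 at index 1 -> [-3, 5, 9, 13, 15]
Partition 3: pivot=15 at index 4 -> [-3, 5, 9, 13, 15]


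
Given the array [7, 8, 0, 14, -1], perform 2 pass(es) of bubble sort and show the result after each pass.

After pass 1: [7, 0, 8, -1, 14] (2 swaps)
After pass 2: [0, 7, -1, 8, 14] (2 swaps)
Total swaps: 4


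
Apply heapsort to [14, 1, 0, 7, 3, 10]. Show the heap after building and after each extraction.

Build heap: [14, 7, 10, 1, 3, 0]
Extract 14: [10, 7, 0, 1, 3, 14]
Extract 10: [7, 3, 0, 1, 10, 14]
Extract 7: [3, 1, 0, 7, 10, 14]
Extract 3: [1, 0, 3, 7, 10, 14]
Extract 1: [0, 1, 3, 7, 10, 14]


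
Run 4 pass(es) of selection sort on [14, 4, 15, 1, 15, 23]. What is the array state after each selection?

Pass 1: Select minimum 1 at index 3, swap -> [1, 4, 15, 14, 15, 23]
Pass 2: Select minimum 4 at index 1, swap -> [1, 4, 15, 14, 15, 23]
Pass 3: Select minimum 14 at index 3, swap -> [1, 4, 14, 15, 15, 23]
Pass 4: Select minimum 15 at index 3, swap -> [1, 4, 14, 15, 15, 23]


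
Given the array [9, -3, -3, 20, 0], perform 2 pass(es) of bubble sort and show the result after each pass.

After pass 1: [-3, -3, 9, 0, 20] (3 swaps)
After pass 2: [-3, -3, 0, 9, 20] (1 swaps)
Total swaps: 4


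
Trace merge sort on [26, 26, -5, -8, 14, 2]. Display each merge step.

Divide and conquer:
  Merge [26] + [-5] -> [-5, 26]
  Merge [26] + [-5, 26] -> [-5, 26, 26]
  Merge [14] + [2] -> [2, 14]
  Merge [-8] + [2, 14] -> [-8, 2, 14]
  Merge [-5, 26, 26] + [-8, 2, 14] -> [-8, -5, 2, 14, 26, 26]


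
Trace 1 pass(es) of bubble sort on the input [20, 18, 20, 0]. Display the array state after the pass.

After pass 1: [18, 20, 0, 20] (2 swaps)
Total swaps: 2


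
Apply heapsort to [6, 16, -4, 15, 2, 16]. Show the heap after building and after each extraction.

Build heap: [16, 15, 16, 6, 2, -4]
Extract 16: [16, 15, -4, 6, 2, 16]
Extract 16: [15, 6, -4, 2, 16, 16]
Extract 15: [6, 2, -4, 15, 16, 16]
Extract 6: [2, -4, 6, 15, 16, 16]
Extract 2: [-4, 2, 6, 15, 16, 16]


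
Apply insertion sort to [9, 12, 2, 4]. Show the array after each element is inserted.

First element 9 is already 'sorted'
Insert 12: shifted 0 elements -> [9, 12, 2, 4]
Insert 2: shifted 2 elements -> [2, 9, 12, 4]
Insert 4: shifted 2 elements -> [2, 4, 9, 12]


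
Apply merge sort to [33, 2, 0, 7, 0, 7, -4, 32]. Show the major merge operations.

Divide and conquer:
  Merge [33] + [2] -> [2, 33]
  Merge [0] + [7] -> [0, 7]
  Merge [2, 33] + [0, 7] -> [0, 2, 7, 33]
  Merge [0] + [7] -> [0, 7]
  Merge [-4] + [32] -> [-4, 32]
  Merge [0, 7] + [-4, 32] -> [-4, 0, 7, 32]
  Merge [0, 2, 7, 33] + [-4, 0, 7, 32] -> [-4, 0, 0, 2, 7, 7, 32, 33]


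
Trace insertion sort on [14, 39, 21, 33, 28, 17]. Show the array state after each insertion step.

First element 14 is already 'sorted'
Insert 39: shifted 0 elements -> [14, 39, 21, 33, 28, 17]
Insert 21: shifted 1 elements -> [14, 21, 39, 33, 28, 17]
Insert 33: shifted 1 elements -> [14, 21, 33, 39, 28, 17]
Insert 28: shifted 2 elements -> [14, 21, 28, 33, 39, 17]
Insert 17: shifted 4 elements -> [14, 17, 21, 28, 33, 39]


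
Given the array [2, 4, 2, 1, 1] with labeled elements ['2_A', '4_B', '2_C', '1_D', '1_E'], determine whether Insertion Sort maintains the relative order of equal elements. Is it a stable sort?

Trace Insertion Sort on the labeled array (the key is the number; the letter only tracks identity):
  Insert 4_B at index 1: [2_A, 4_B, 2_C, 1_D, 1_E]
  Insert 2_C at index 1: [2_A, 2_C, 4_B, 1_D, 1_E]
  Insert 1_D at index 0: [1_D, 2_A, 2_C, 4_B, 1_E]
  Insert 1_E at index 1: [1_D, 1_E, 2_A, 2_C, 4_B]
Final order: [1_D, 1_E, 2_A, 2_C, 4_B]
Equal keys:
  value 1: originally 1_D, 1_E; after sorting 1_D, 1_E -> order preserved
  value 2: originally 2_A, 2_C; after sorting 2_A, 2_C -> order preserved
All equal keys kept their original relative order. Insertion Sort is stable: elements are shifted only while they are strictly greater than the key, so a key is inserted after any equal elements already placed.
Answer: Stable


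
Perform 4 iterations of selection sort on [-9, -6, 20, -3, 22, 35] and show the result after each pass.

Pass 1: Select minimum -9 at index 0, swap -> [-9, -6, 20, -3, 22, 35]
Pass 2: Select minimum -6 at index 1, swap -> [-9, -6, 20, -3, 22, 35]
Pass 3: Select minimum -3 at index 3, swap -> [-9, -6, -3, 20, 22, 35]
Pass 4: Select minimum 20 at index 3, swap -> [-9, -6, -3, 20, 22, 35]


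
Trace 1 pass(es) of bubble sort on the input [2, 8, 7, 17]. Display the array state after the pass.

After pass 1: [2, 7, 8, 17] (1 swaps)
Total swaps: 1


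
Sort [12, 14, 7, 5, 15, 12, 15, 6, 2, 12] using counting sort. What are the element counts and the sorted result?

Count array: [0, 0, 1, 0, 0, 1, 1, 1, 0, 0, 0, 0, 3, 0, 1, 2]
(count[i] = number of elements equal to i)
Cumulative count: [0, 0, 1, 1, 1, 2, 3, 4, 4, 4, 4, 4, 7, 7, 8, 10]
Sorted: [2, 5, 6, 7, 12, 12, 12, 14, 15, 15]


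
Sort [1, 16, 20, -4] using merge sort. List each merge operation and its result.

Divide and conquer:
  Merge [1] + [16] -> [1, 16]
  Merge [20] + [-4] -> [-4, 20]
  Merge [1, 16] + [-4, 20] -> [-4, 1, 16, 20]


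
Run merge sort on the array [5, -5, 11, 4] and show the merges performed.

Divide and conquer:
  Merge [5] + [-5] -> [-5, 5]
  Merge [11] + [4] -> [4, 11]
  Merge [-5, 5] + [4, 11] -> [-5, 4, 5, 11]


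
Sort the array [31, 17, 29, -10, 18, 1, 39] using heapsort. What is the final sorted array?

Build heap: [39, 18, 31, -10, 17, 1, 29]
Extract 39: [31, 18, 29, -10, 17, 1, 39]
Extract 31: [29, 18, 1, -10, 17, 31, 39]
Extract 29: [18, 17, 1, -10, 29, 31, 39]
Extract 18: [17, -10, 1, 18, 29, 31, 39]
Extract 17: [1, -10, 17, 18, 29, 31, 39]
Extract 1: [-10, 1, 17, 18, 29, 31, 39]


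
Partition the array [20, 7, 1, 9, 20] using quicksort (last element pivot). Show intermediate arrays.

Partition 1: pivot=20 at index 4 -> [20, 7, 1, 9, 20]
Partition 2: pivot=9 at index 2 -> [7, 1, 9, 20, 20]
Partition 3: pivot=1 at index 0 -> [1, 7, 9, 20, 20]


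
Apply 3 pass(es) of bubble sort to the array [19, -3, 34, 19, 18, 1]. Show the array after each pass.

After pass 1: [-3, 19, 19, 18, 1, 34] (4 swaps)
After pass 2: [-3, 19, 18, 1, 19, 34] (2 swaps)
After pass 3: [-3, 18, 1, 19, 19, 34] (2 swaps)
Total swaps: 8


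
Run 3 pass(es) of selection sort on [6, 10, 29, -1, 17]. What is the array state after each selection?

Pass 1: Select minimum -1 at index 3, swap -> [-1, 10, 29, 6, 17]
Pass 2: Select minimum 6 at index 3, swap -> [-1, 6, 29, 10, 17]
Pass 3: Select minimum 10 at index 3, swap -> [-1, 6, 10, 29, 17]


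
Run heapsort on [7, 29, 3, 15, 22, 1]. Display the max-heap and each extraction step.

Build heap: [29, 22, 3, 15, 7, 1]
Extract 29: [22, 15, 3, 1, 7, 29]
Extract 22: [15, 7, 3, 1, 22, 29]
Extract 15: [7, 1, 3, 15, 22, 29]
Extract 7: [3, 1, 7, 15, 22, 29]
Extract 3: [1, 3, 7, 15, 22, 29]


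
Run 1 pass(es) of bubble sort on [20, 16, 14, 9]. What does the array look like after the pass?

After pass 1: [16, 14, 9, 20] (3 swaps)
Total swaps: 3


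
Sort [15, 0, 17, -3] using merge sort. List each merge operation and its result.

Divide and conquer:
  Merge [15] + [0] -> [0, 15]
  Merge [17] + [-3] -> [-3, 17]
  Merge [0, 15] + [-3, 17] -> [-3, 0, 15, 17]


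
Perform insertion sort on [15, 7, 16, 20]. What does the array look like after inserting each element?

First element 15 is already 'sorted'
Insert 7: shifted 1 elements -> [7, 15, 16, 20]
Insert 16: shifted 0 elements -> [7, 15, 16, 20]
Insert 20: shifted 0 elements -> [7, 15, 16, 20]


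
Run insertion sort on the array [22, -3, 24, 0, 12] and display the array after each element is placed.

First element 22 is already 'sorted'
Insert -3: shifted 1 elements -> [-3, 22, 24, 0, 12]
Insert 24: shifted 0 elements -> [-3, 22, 24, 0, 12]
Insert 0: shifted 2 elements -> [-3, 0, 22, 24, 12]
Insert 12: shifted 2 elements -> [-3, 0, 12, 22, 24]


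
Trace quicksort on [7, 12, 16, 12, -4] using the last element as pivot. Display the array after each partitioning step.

Partition 1: pivot=-4 at index 0 -> [-4, 12, 16, 12, 7]
Partition 2: pivot=7 at index 1 -> [-4, 7, 16, 12, 12]
Partition 3: pivot=12 at index 3 -> [-4, 7, 12, 12, 16]


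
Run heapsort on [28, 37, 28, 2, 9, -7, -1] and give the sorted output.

Build heap: [37, 28, 28, 2, 9, -7, -1]
Extract 37: [28, 9, 28, 2, -1, -7, 37]
Extract 28: [28, 9, -7, 2, -1, 28, 37]
Extract 28: [9, 2, -7, -1, 28, 28, 37]
Extract 9: [2, -1, -7, 9, 28, 28, 37]
Extract 2: [-1, -7, 2, 9, 28, 28, 37]
Extract -1: [-7, -1, 2, 9, 28, 28, 37]


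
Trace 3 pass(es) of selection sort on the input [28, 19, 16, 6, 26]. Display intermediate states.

Pass 1: Select minimum 6 at index 3, swap -> [6, 19, 16, 28, 26]
Pass 2: Select minimum 16 at index 2, swap -> [6, 16, 19, 28, 26]
Pass 3: Select minimum 19 at index 2, swap -> [6, 16, 19, 28, 26]


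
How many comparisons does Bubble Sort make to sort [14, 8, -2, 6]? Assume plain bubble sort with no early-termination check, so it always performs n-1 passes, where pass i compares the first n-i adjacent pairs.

Pass 1: compare adjacent pairs (0,1)..(2,3) = 3 comparison(s), 3 swap(s) -> [8, -2, 6, 14]
Pass 2: compare adjacent pairs (0,1)..(1,2) = 2 comparison(s), 2 swap(s) -> [-2, 6, 8, 14]
Pass 3: compare adjacent pairs (0,1)..(0,1) = 1 comparison(s), 0 swap(s) -> [-2, 6, 8, 14]
Total comparisons: 3 + 2 + 1 = 6


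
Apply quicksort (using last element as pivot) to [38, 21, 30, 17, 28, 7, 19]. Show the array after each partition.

Partition 1: pivot=19 at index 2 -> [17, 7, 19, 38, 28, 21, 30]
Partition 2: pivot=7 at index 0 -> [7, 17, 19, 38, 28, 21, 30]
Partition 3: pivot=30 at index 5 -> [7, 17, 19, 28, 21, 30, 38]
Partition 4: pivot=21 at index 3 -> [7, 17, 19, 21, 28, 30, 38]


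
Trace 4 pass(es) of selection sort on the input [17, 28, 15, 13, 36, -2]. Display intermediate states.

Pass 1: Select minimum -2 at index 5, swap -> [-2, 28, 15, 13, 36, 17]
Pass 2: Select minimum 13 at index 3, swap -> [-2, 13, 15, 28, 36, 17]
Pass 3: Select minimum 15 at index 2, swap -> [-2, 13, 15, 28, 36, 17]
Pass 4: Select minimum 17 at index 5, swap -> [-2, 13, 15, 17, 36, 28]


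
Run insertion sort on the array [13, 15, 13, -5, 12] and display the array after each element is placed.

First element 13 is already 'sorted'
Insert 15: shifted 0 elements -> [13, 15, 13, -5, 12]
Insert 13: shifted 1 elements -> [13, 13, 15, -5, 12]
Insert -5: shifted 3 elements -> [-5, 13, 13, 15, 12]
Insert 12: shifted 3 elements -> [-5, 12, 13, 13, 15]


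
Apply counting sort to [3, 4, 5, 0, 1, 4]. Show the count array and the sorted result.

Count array: [1, 1, 0, 1, 2, 1]
(count[i] = number of elements equal to i)
Cumulative count: [1, 2, 2, 3, 5, 6]
Sorted: [0, 1, 3, 4, 4, 5]


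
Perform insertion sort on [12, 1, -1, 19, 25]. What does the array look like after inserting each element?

First element 12 is already 'sorted'
Insert 1: shifted 1 elements -> [1, 12, -1, 19, 25]
Insert -1: shifted 2 elements -> [-1, 1, 12, 19, 25]
Insert 19: shifted 0 elements -> [-1, 1, 12, 19, 25]
Insert 25: shifted 0 elements -> [-1, 1, 12, 19, 25]


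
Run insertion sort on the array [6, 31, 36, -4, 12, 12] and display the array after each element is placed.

First element 6 is already 'sorted'
Insert 31: shifted 0 elements -> [6, 31, 36, -4, 12, 12]
Insert 36: shifted 0 elements -> [6, 31, 36, -4, 12, 12]
Insert -4: shifted 3 elements -> [-4, 6, 31, 36, 12, 12]
Insert 12: shifted 2 elements -> [-4, 6, 12, 31, 36, 12]
Insert 12: shifted 2 elements -> [-4, 6, 12, 12, 31, 36]


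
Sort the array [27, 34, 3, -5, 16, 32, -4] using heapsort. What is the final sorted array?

Build heap: [34, 27, 32, -5, 16, 3, -4]
Extract 34: [32, 27, 3, -5, 16, -4, 34]
Extract 32: [27, 16, 3, -5, -4, 32, 34]
Extract 27: [16, -4, 3, -5, 27, 32, 34]
Extract 16: [3, -4, -5, 16, 27, 32, 34]
Extract 3: [-4, -5, 3, 16, 27, 32, 34]
Extract -4: [-5, -4, 3, 16, 27, 32, 34]


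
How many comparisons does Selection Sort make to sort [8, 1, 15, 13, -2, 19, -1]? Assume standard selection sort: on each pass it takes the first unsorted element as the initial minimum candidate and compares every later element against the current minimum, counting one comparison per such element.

Pass 1: scan indices 1..6 for the minimum = 6 comparison(s); min is -2, place at index 0 -> [-2, 1, 15, 13, 8, 19, -1]
Pass 2: scan indices 2..6 for the minimum = 5 comparison(s); min is -1, place at index 1 -> [-2, -1, 15, 13, 8, 19, 1]
Pass 3: scan indices 3..6 for the minimum = 4 comparison(s); min is 1, place at index 2 -> [-2, -1, 1, 13, 8, 19, 15]
Pass 4: scan indices 4..6 for the minimum = 3 comparison(s); min is 8, place at index 3 -> [-2, -1, 1, 8, 13, 19, 15]
Pass 5: scan indices 5..6 for the minimum = 2 comparison(s); min is 13, place at index 4 -> [-2, -1, 1, 8, 13, 19, 15]
Pass 6: scan indices 6..6 for the minimum = 1 comparison(s); min is 15, place at index 5 -> [-2, -1, 1, 8, 13, 15, 19]
Selection sort always scans the whole unsorted suffix, so the count is (n-1) + (n-2) + ... + 1 = n(n-1)/2 = 7*6/2 = 21 regardless of the input order.
Total comparisons: 6 + 5 + 4 + 3 + 2 + 1 = 21


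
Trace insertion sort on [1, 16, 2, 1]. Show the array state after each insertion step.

First element 1 is already 'sorted'
Insert 16: shifted 0 elements -> [1, 16, 2, 1]
Insert 2: shifted 1 elements -> [1, 2, 16, 1]
Insert 1: shifted 2 elements -> [1, 1, 2, 16]


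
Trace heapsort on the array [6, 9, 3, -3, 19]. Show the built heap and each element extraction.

Build heap: [19, 9, 3, -3, 6]
Extract 19: [9, 6, 3, -3, 19]
Extract 9: [6, -3, 3, 9, 19]
Extract 6: [3, -3, 6, 9, 19]
Extract 3: [-3, 3, 6, 9, 19]


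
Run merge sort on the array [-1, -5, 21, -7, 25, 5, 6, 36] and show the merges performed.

Divide and conquer:
  Merge [-1] + [-5] -> [-5, -1]
  Merge [21] + [-7] -> [-7, 21]
  Merge [-5, -1] + [-7, 21] -> [-7, -5, -1, 21]
  Merge [25] + [5] -> [5, 25]
  Merge [6] + [36] -> [6, 36]
  Merge [5, 25] + [6, 36] -> [5, 6, 25, 36]
  Merge [-7, -5, -1, 21] + [5, 6, 25, 36] -> [-7, -5, -1, 5, 6, 21, 25, 36]


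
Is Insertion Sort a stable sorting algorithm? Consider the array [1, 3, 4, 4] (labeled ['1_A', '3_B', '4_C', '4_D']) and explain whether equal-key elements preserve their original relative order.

Trace Insertion Sort on the labeled array (the key is the number; the letter only tracks identity):
  Insert 3_B at index 1: [1_A, 3_B, 4_C, 4_D]
  Insert 4_C at index 2: [1_A, 3_B, 4_C, 4_D]
  Insert 4_D at index 3: [1_A, 3_B, 4_C, 4_D]
Final order: [1_A, 3_B, 4_C, 4_D]
Equal keys:
  value 4: originally 4_C, 4_D; after sorting 4_C, 4_D -> order preserved
All equal keys kept their original relative order. Insertion Sort is stable: elements are shifted only while they are strictly greater than the key, so a key is inserted after any equal elements already placed.
Answer: Stable


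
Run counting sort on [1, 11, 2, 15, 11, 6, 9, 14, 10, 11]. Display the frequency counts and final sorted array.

Count array: [0, 1, 1, 0, 0, 0, 1, 0, 0, 1, 1, 3, 0, 0, 1, 1]
(count[i] = number of elements equal to i)
Cumulative count: [0, 1, 2, 2, 2, 2, 3, 3, 3, 4, 5, 8, 8, 8, 9, 10]
Sorted: [1, 2, 6, 9, 10, 11, 11, 11, 14, 15]


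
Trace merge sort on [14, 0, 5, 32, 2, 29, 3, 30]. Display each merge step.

Divide and conquer:
  Merge [14] + [0] -> [0, 14]
  Merge [5] + [32] -> [5, 32]
  Merge [0, 14] + [5, 32] -> [0, 5, 14, 32]
  Merge [2] + [29] -> [2, 29]
  Merge [3] + [30] -> [3, 30]
  Merge [2, 29] + [3, 30] -> [2, 3, 29, 30]
  Merge [0, 5, 14, 32] + [2, 3, 29, 30] -> [0, 2, 3, 5, 14, 29, 30, 32]


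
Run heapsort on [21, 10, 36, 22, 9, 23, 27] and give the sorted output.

Build heap: [36, 22, 27, 10, 9, 23, 21]
Extract 36: [27, 22, 23, 10, 9, 21, 36]
Extract 27: [23, 22, 21, 10, 9, 27, 36]
Extract 23: [22, 10, 21, 9, 23, 27, 36]
Extract 22: [21, 10, 9, 22, 23, 27, 36]
Extract 21: [10, 9, 21, 22, 23, 27, 36]
Extract 10: [9, 10, 21, 22, 23, 27, 36]


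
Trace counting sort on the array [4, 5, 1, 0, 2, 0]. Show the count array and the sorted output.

Count array: [2, 1, 1, 0, 1, 1]
(count[i] = number of elements equal to i)
Cumulative count: [2, 3, 4, 4, 5, 6]
Sorted: [0, 0, 1, 2, 4, 5]


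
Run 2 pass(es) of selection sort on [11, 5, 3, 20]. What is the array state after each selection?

Pass 1: Select minimum 3 at index 2, swap -> [3, 5, 11, 20]
Pass 2: Select minimum 5 at index 1, swap -> [3, 5, 11, 20]


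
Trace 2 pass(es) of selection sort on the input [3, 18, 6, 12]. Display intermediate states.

Pass 1: Select minimum 3 at index 0, swap -> [3, 18, 6, 12]
Pass 2: Select minimum 6 at index 2, swap -> [3, 6, 18, 12]


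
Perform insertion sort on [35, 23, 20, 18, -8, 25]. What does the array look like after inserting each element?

First element 35 is already 'sorted'
Insert 23: shifted 1 elements -> [23, 35, 20, 18, -8, 25]
Insert 20: shifted 2 elements -> [20, 23, 35, 18, -8, 25]
Insert 18: shifted 3 elements -> [18, 20, 23, 35, -8, 25]
Insert -8: shifted 4 elements -> [-8, 18, 20, 23, 35, 25]
Insert 25: shifted 1 elements -> [-8, 18, 20, 23, 25, 35]


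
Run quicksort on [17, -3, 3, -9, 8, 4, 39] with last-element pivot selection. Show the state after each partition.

Partition 1: pivot=39 at index 6 -> [17, -3, 3, -9, 8, 4, 39]
Partition 2: pivot=4 at index 3 -> [-3, 3, -9, 4, 8, 17, 39]
Partition 3: pivot=-9 at index 0 -> [-9, 3, -3, 4, 8, 17, 39]
Partition 4: pivot=-3 at index 1 -> [-9, -3, 3, 4, 8, 17, 39]
Partition 5: pivot=17 at index 5 -> [-9, -3, 3, 4, 8, 17, 39]


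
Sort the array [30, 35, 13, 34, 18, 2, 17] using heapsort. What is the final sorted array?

Build heap: [35, 34, 17, 30, 18, 2, 13]
Extract 35: [34, 30, 17, 13, 18, 2, 35]
Extract 34: [30, 18, 17, 13, 2, 34, 35]
Extract 30: [18, 13, 17, 2, 30, 34, 35]
Extract 18: [17, 13, 2, 18, 30, 34, 35]
Extract 17: [13, 2, 17, 18, 30, 34, 35]
Extract 13: [2, 13, 17, 18, 30, 34, 35]


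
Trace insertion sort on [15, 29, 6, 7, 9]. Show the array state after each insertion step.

First element 15 is already 'sorted'
Insert 29: shifted 0 elements -> [15, 29, 6, 7, 9]
Insert 6: shifted 2 elements -> [6, 15, 29, 7, 9]
Insert 7: shifted 2 elements -> [6, 7, 15, 29, 9]
Insert 9: shifted 2 elements -> [6, 7, 9, 15, 29]


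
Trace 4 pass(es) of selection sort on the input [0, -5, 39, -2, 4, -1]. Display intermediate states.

Pass 1: Select minimum -5 at index 1, swap -> [-5, 0, 39, -2, 4, -1]
Pass 2: Select minimum -2 at index 3, swap -> [-5, -2, 39, 0, 4, -1]
Pass 3: Select minimum -1 at index 5, swap -> [-5, -2, -1, 0, 4, 39]
Pass 4: Select minimum 0 at index 3, swap -> [-5, -2, -1, 0, 4, 39]


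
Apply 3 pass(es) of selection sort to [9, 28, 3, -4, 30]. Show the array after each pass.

Pass 1: Select minimum -4 at index 3, swap -> [-4, 28, 3, 9, 30]
Pass 2: Select minimum 3 at index 2, swap -> [-4, 3, 28, 9, 30]
Pass 3: Select minimum 9 at index 3, swap -> [-4, 3, 9, 28, 30]


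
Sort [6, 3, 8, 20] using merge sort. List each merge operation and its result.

Divide and conquer:
  Merge [6] + [3] -> [3, 6]
  Merge [8] + [20] -> [8, 20]
  Merge [3, 6] + [8, 20] -> [3, 6, 8, 20]


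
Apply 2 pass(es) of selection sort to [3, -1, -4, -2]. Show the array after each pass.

Pass 1: Select minimum -4 at index 2, swap -> [-4, -1, 3, -2]
Pass 2: Select minimum -2 at index 3, swap -> [-4, -2, 3, -1]


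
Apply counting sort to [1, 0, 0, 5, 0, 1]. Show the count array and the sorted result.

Count array: [3, 2, 0, 0, 0, 1]
(count[i] = number of elements equal to i)
Cumulative count: [3, 5, 5, 5, 5, 6]
Sorted: [0, 0, 0, 1, 1, 5]


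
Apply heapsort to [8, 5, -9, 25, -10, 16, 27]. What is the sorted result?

Build heap: [27, 25, 16, 5, -10, 8, -9]
Extract 27: [25, 5, 16, -9, -10, 8, 27]
Extract 25: [16, 5, 8, -9, -10, 25, 27]
Extract 16: [8, 5, -10, -9, 16, 25, 27]
Extract 8: [5, -9, -10, 8, 16, 25, 27]
Extract 5: [-9, -10, 5, 8, 16, 25, 27]
Extract -9: [-10, -9, 5, 8, 16, 25, 27]


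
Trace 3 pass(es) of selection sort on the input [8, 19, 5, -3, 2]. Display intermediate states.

Pass 1: Select minimum -3 at index 3, swap -> [-3, 19, 5, 8, 2]
Pass 2: Select minimum 2 at index 4, swap -> [-3, 2, 5, 8, 19]
Pass 3: Select minimum 5 at index 2, swap -> [-3, 2, 5, 8, 19]


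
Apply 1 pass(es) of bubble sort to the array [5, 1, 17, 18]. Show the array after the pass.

After pass 1: [1, 5, 17, 18] (1 swaps)
Total swaps: 1


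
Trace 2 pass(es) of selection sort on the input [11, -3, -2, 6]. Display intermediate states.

Pass 1: Select minimum -3 at index 1, swap -> [-3, 11, -2, 6]
Pass 2: Select minimum -2 at index 2, swap -> [-3, -2, 11, 6]


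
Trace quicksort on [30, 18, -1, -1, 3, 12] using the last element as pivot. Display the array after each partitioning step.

Partition 1: pivot=12 at index 3 -> [-1, -1, 3, 12, 30, 18]
Partition 2: pivot=3 at index 2 -> [-1, -1, 3, 12, 30, 18]
Partition 3: pivot=-1 at index 1 -> [-1, -1, 3, 12, 30, 18]
Partition 4: pivot=18 at index 4 -> [-1, -1, 3, 12, 18, 30]


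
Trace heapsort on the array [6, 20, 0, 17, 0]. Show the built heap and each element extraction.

Build heap: [20, 17, 0, 6, 0]
Extract 20: [17, 6, 0, 0, 20]
Extract 17: [6, 0, 0, 17, 20]
Extract 6: [0, 0, 6, 17, 20]
Extract 0: [0, 0, 6, 17, 20]


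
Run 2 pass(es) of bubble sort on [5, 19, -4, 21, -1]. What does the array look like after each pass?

After pass 1: [5, -4, 19, -1, 21] (2 swaps)
After pass 2: [-4, 5, -1, 19, 21] (2 swaps)
Total swaps: 4


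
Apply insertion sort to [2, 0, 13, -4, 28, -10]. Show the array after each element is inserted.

First element 2 is already 'sorted'
Insert 0: shifted 1 elements -> [0, 2, 13, -4, 28, -10]
Insert 13: shifted 0 elements -> [0, 2, 13, -4, 28, -10]
Insert -4: shifted 3 elements -> [-4, 0, 2, 13, 28, -10]
Insert 28: shifted 0 elements -> [-4, 0, 2, 13, 28, -10]
Insert -10: shifted 5 elements -> [-10, -4, 0, 2, 13, 28]


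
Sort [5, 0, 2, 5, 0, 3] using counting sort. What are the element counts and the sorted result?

Count array: [2, 0, 1, 1, 0, 2]
(count[i] = number of elements equal to i)
Cumulative count: [2, 2, 3, 4, 4, 6]
Sorted: [0, 0, 2, 3, 5, 5]


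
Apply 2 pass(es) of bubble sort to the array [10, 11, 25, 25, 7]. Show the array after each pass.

After pass 1: [10, 11, 25, 7, 25] (1 swaps)
After pass 2: [10, 11, 7, 25, 25] (1 swaps)
Total swaps: 2


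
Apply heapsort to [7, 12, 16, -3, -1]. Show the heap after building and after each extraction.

Build heap: [16, 12, 7, -3, -1]
Extract 16: [12, -1, 7, -3, 16]
Extract 12: [7, -1, -3, 12, 16]
Extract 7: [-1, -3, 7, 12, 16]
Extract -1: [-3, -1, 7, 12, 16]


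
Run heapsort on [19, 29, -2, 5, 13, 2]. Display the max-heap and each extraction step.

Build heap: [29, 19, 2, 5, 13, -2]
Extract 29: [19, 13, 2, 5, -2, 29]
Extract 19: [13, 5, 2, -2, 19, 29]
Extract 13: [5, -2, 2, 13, 19, 29]
Extract 5: [2, -2, 5, 13, 19, 29]
Extract 2: [-2, 2, 5, 13, 19, 29]


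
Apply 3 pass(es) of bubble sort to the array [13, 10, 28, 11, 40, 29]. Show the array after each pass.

After pass 1: [10, 13, 11, 28, 29, 40] (3 swaps)
After pass 2: [10, 11, 13, 28, 29, 40] (1 swaps)
After pass 3: [10, 11, 13, 28, 29, 40] (0 swaps)
Total swaps: 4


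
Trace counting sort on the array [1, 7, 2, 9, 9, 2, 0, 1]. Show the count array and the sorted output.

Count array: [1, 2, 2, 0, 0, 0, 0, 1, 0, 2]
(count[i] = number of elements equal to i)
Cumulative count: [1, 3, 5, 5, 5, 5, 5, 6, 6, 8]
Sorted: [0, 1, 1, 2, 2, 7, 9, 9]


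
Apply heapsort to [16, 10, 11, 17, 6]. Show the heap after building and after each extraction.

Build heap: [17, 16, 11, 10, 6]
Extract 17: [16, 10, 11, 6, 17]
Extract 16: [11, 10, 6, 16, 17]
Extract 11: [10, 6, 11, 16, 17]
Extract 10: [6, 10, 11, 16, 17]


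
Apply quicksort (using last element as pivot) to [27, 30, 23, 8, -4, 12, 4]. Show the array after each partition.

Partition 1: pivot=4 at index 1 -> [-4, 4, 23, 8, 27, 12, 30]
Partition 2: pivot=30 at index 6 -> [-4, 4, 23, 8, 27, 12, 30]
Partition 3: pivot=12 at index 3 -> [-4, 4, 8, 12, 27, 23, 30]
Partition 4: pivot=23 at index 4 -> [-4, 4, 8, 12, 23, 27, 30]


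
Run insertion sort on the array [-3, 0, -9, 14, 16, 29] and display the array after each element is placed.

First element -3 is already 'sorted'
Insert 0: shifted 0 elements -> [-3, 0, -9, 14, 16, 29]
Insert -9: shifted 2 elements -> [-9, -3, 0, 14, 16, 29]
Insert 14: shifted 0 elements -> [-9, -3, 0, 14, 16, 29]
Insert 16: shifted 0 elements -> [-9, -3, 0, 14, 16, 29]
Insert 29: shifted 0 elements -> [-9, -3, 0, 14, 16, 29]


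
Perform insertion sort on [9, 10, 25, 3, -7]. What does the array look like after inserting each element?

First element 9 is already 'sorted'
Insert 10: shifted 0 elements -> [9, 10, 25, 3, -7]
Insert 25: shifted 0 elements -> [9, 10, 25, 3, -7]
Insert 3: shifted 3 elements -> [3, 9, 10, 25, -7]
Insert -7: shifted 4 elements -> [-7, 3, 9, 10, 25]


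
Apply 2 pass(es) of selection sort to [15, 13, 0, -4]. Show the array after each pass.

Pass 1: Select minimum -4 at index 3, swap -> [-4, 13, 0, 15]
Pass 2: Select minimum 0 at index 2, swap -> [-4, 0, 13, 15]


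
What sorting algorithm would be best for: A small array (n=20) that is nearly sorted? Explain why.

Best choice: Insertion sort
Reason: Insertion sort is O(n) for nearly sorted arrays and has low overhead


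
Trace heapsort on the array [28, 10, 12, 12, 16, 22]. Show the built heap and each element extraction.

Build heap: [28, 16, 22, 12, 10, 12]
Extract 28: [22, 16, 12, 12, 10, 28]
Extract 22: [16, 12, 12, 10, 22, 28]
Extract 16: [12, 10, 12, 16, 22, 28]
Extract 12: [12, 10, 12, 16, 22, 28]
Extract 12: [10, 12, 12, 16, 22, 28]


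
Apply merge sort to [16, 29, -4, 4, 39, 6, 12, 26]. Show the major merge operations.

Divide and conquer:
  Merge [16] + [29] -> [16, 29]
  Merge [-4] + [4] -> [-4, 4]
  Merge [16, 29] + [-4, 4] -> [-4, 4, 16, 29]
  Merge [39] + [6] -> [6, 39]
  Merge [12] + [26] -> [12, 26]
  Merge [6, 39] + [12, 26] -> [6, 12, 26, 39]
  Merge [-4, 4, 16, 29] + [6, 12, 26, 39] -> [-4, 4, 6, 12, 16, 26, 29, 39]


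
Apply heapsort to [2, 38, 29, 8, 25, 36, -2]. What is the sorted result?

Build heap: [38, 25, 36, 8, 2, 29, -2]
Extract 38: [36, 25, 29, 8, 2, -2, 38]
Extract 36: [29, 25, -2, 8, 2, 36, 38]
Extract 29: [25, 8, -2, 2, 29, 36, 38]
Extract 25: [8, 2, -2, 25, 29, 36, 38]
Extract 8: [2, -2, 8, 25, 29, 36, 38]
Extract 2: [-2, 2, 8, 25, 29, 36, 38]
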